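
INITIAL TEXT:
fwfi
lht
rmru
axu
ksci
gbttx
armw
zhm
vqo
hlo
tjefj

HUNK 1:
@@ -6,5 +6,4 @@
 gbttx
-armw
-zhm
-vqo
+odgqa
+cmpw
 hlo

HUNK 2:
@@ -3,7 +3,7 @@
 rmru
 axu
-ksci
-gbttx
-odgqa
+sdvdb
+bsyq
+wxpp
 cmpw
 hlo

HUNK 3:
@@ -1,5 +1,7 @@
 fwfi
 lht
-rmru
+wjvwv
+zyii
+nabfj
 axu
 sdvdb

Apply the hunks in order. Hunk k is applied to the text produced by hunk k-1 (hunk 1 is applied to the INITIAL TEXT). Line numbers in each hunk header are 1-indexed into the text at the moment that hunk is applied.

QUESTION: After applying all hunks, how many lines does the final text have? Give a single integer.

Hunk 1: at line 6 remove [armw,zhm,vqo] add [odgqa,cmpw] -> 10 lines: fwfi lht rmru axu ksci gbttx odgqa cmpw hlo tjefj
Hunk 2: at line 3 remove [ksci,gbttx,odgqa] add [sdvdb,bsyq,wxpp] -> 10 lines: fwfi lht rmru axu sdvdb bsyq wxpp cmpw hlo tjefj
Hunk 3: at line 1 remove [rmru] add [wjvwv,zyii,nabfj] -> 12 lines: fwfi lht wjvwv zyii nabfj axu sdvdb bsyq wxpp cmpw hlo tjefj
Final line count: 12

Answer: 12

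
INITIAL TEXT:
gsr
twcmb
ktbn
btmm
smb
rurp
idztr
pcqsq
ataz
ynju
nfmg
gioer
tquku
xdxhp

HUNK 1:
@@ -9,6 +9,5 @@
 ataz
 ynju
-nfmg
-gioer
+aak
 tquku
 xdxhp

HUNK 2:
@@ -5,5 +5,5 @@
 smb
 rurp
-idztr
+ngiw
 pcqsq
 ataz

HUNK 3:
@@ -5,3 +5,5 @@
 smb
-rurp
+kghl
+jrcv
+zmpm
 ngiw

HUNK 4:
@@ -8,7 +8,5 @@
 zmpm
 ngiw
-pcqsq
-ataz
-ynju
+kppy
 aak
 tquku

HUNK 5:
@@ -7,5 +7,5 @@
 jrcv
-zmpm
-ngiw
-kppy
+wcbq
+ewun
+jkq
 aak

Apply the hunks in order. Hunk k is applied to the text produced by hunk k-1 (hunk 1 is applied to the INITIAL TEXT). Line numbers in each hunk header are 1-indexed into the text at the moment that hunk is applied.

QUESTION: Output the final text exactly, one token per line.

Answer: gsr
twcmb
ktbn
btmm
smb
kghl
jrcv
wcbq
ewun
jkq
aak
tquku
xdxhp

Derivation:
Hunk 1: at line 9 remove [nfmg,gioer] add [aak] -> 13 lines: gsr twcmb ktbn btmm smb rurp idztr pcqsq ataz ynju aak tquku xdxhp
Hunk 2: at line 5 remove [idztr] add [ngiw] -> 13 lines: gsr twcmb ktbn btmm smb rurp ngiw pcqsq ataz ynju aak tquku xdxhp
Hunk 3: at line 5 remove [rurp] add [kghl,jrcv,zmpm] -> 15 lines: gsr twcmb ktbn btmm smb kghl jrcv zmpm ngiw pcqsq ataz ynju aak tquku xdxhp
Hunk 4: at line 8 remove [pcqsq,ataz,ynju] add [kppy] -> 13 lines: gsr twcmb ktbn btmm smb kghl jrcv zmpm ngiw kppy aak tquku xdxhp
Hunk 5: at line 7 remove [zmpm,ngiw,kppy] add [wcbq,ewun,jkq] -> 13 lines: gsr twcmb ktbn btmm smb kghl jrcv wcbq ewun jkq aak tquku xdxhp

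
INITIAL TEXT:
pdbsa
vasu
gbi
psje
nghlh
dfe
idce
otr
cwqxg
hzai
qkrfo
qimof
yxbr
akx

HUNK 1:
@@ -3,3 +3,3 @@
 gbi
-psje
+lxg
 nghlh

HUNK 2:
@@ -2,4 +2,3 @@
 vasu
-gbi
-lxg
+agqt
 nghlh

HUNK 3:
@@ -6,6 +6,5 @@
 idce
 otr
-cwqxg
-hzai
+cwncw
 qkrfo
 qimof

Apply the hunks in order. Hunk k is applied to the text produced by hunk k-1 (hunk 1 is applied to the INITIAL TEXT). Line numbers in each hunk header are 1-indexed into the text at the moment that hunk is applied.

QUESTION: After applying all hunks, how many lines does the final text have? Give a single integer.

Hunk 1: at line 3 remove [psje] add [lxg] -> 14 lines: pdbsa vasu gbi lxg nghlh dfe idce otr cwqxg hzai qkrfo qimof yxbr akx
Hunk 2: at line 2 remove [gbi,lxg] add [agqt] -> 13 lines: pdbsa vasu agqt nghlh dfe idce otr cwqxg hzai qkrfo qimof yxbr akx
Hunk 3: at line 6 remove [cwqxg,hzai] add [cwncw] -> 12 lines: pdbsa vasu agqt nghlh dfe idce otr cwncw qkrfo qimof yxbr akx
Final line count: 12

Answer: 12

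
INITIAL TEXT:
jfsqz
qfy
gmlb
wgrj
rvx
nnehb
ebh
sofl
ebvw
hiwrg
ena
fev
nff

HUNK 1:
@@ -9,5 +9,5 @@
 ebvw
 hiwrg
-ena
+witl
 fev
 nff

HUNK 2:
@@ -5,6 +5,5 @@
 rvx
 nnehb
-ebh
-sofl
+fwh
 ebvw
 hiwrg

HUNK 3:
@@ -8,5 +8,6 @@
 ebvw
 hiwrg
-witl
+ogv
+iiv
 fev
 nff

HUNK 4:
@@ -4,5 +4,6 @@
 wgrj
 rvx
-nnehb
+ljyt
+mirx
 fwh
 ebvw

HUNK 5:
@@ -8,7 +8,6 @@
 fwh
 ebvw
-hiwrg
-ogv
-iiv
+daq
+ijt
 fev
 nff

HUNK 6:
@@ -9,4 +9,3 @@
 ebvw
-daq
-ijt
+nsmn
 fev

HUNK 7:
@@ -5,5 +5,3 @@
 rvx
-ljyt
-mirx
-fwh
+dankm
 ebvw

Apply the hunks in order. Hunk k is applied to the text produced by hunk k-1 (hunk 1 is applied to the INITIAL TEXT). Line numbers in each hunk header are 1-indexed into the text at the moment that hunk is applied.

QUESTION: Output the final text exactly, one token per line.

Hunk 1: at line 9 remove [ena] add [witl] -> 13 lines: jfsqz qfy gmlb wgrj rvx nnehb ebh sofl ebvw hiwrg witl fev nff
Hunk 2: at line 5 remove [ebh,sofl] add [fwh] -> 12 lines: jfsqz qfy gmlb wgrj rvx nnehb fwh ebvw hiwrg witl fev nff
Hunk 3: at line 8 remove [witl] add [ogv,iiv] -> 13 lines: jfsqz qfy gmlb wgrj rvx nnehb fwh ebvw hiwrg ogv iiv fev nff
Hunk 4: at line 4 remove [nnehb] add [ljyt,mirx] -> 14 lines: jfsqz qfy gmlb wgrj rvx ljyt mirx fwh ebvw hiwrg ogv iiv fev nff
Hunk 5: at line 8 remove [hiwrg,ogv,iiv] add [daq,ijt] -> 13 lines: jfsqz qfy gmlb wgrj rvx ljyt mirx fwh ebvw daq ijt fev nff
Hunk 6: at line 9 remove [daq,ijt] add [nsmn] -> 12 lines: jfsqz qfy gmlb wgrj rvx ljyt mirx fwh ebvw nsmn fev nff
Hunk 7: at line 5 remove [ljyt,mirx,fwh] add [dankm] -> 10 lines: jfsqz qfy gmlb wgrj rvx dankm ebvw nsmn fev nff

Answer: jfsqz
qfy
gmlb
wgrj
rvx
dankm
ebvw
nsmn
fev
nff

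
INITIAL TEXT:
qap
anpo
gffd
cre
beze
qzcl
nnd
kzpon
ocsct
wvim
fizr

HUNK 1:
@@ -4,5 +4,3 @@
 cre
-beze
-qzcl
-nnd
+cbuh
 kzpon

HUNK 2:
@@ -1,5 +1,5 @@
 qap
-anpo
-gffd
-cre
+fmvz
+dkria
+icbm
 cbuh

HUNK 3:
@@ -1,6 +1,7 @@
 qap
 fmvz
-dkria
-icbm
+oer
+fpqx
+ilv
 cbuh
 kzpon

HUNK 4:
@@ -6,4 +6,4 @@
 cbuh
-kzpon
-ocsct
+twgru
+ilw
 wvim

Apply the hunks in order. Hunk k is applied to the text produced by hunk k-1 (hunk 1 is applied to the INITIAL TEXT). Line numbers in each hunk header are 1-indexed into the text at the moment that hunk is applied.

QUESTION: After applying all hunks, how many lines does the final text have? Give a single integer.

Hunk 1: at line 4 remove [beze,qzcl,nnd] add [cbuh] -> 9 lines: qap anpo gffd cre cbuh kzpon ocsct wvim fizr
Hunk 2: at line 1 remove [anpo,gffd,cre] add [fmvz,dkria,icbm] -> 9 lines: qap fmvz dkria icbm cbuh kzpon ocsct wvim fizr
Hunk 3: at line 1 remove [dkria,icbm] add [oer,fpqx,ilv] -> 10 lines: qap fmvz oer fpqx ilv cbuh kzpon ocsct wvim fizr
Hunk 4: at line 6 remove [kzpon,ocsct] add [twgru,ilw] -> 10 lines: qap fmvz oer fpqx ilv cbuh twgru ilw wvim fizr
Final line count: 10

Answer: 10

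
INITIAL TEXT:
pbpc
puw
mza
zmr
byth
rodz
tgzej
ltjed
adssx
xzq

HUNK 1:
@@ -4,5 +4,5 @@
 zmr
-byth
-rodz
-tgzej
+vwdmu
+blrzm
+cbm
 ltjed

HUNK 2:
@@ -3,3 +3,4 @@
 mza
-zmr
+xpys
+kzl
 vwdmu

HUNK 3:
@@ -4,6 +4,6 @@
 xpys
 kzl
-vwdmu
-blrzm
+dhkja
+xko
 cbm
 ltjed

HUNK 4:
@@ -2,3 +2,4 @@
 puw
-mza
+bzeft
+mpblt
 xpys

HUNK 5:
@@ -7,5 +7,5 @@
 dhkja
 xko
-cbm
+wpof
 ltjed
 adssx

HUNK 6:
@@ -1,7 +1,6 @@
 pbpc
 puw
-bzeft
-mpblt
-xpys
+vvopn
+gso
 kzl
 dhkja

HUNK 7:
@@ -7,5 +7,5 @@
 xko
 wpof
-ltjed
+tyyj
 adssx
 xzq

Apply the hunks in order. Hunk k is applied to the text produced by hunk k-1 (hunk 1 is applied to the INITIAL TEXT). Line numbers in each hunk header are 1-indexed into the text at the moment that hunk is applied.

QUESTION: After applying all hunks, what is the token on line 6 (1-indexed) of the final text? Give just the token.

Answer: dhkja

Derivation:
Hunk 1: at line 4 remove [byth,rodz,tgzej] add [vwdmu,blrzm,cbm] -> 10 lines: pbpc puw mza zmr vwdmu blrzm cbm ltjed adssx xzq
Hunk 2: at line 3 remove [zmr] add [xpys,kzl] -> 11 lines: pbpc puw mza xpys kzl vwdmu blrzm cbm ltjed adssx xzq
Hunk 3: at line 4 remove [vwdmu,blrzm] add [dhkja,xko] -> 11 lines: pbpc puw mza xpys kzl dhkja xko cbm ltjed adssx xzq
Hunk 4: at line 2 remove [mza] add [bzeft,mpblt] -> 12 lines: pbpc puw bzeft mpblt xpys kzl dhkja xko cbm ltjed adssx xzq
Hunk 5: at line 7 remove [cbm] add [wpof] -> 12 lines: pbpc puw bzeft mpblt xpys kzl dhkja xko wpof ltjed adssx xzq
Hunk 6: at line 1 remove [bzeft,mpblt,xpys] add [vvopn,gso] -> 11 lines: pbpc puw vvopn gso kzl dhkja xko wpof ltjed adssx xzq
Hunk 7: at line 7 remove [ltjed] add [tyyj] -> 11 lines: pbpc puw vvopn gso kzl dhkja xko wpof tyyj adssx xzq
Final line 6: dhkja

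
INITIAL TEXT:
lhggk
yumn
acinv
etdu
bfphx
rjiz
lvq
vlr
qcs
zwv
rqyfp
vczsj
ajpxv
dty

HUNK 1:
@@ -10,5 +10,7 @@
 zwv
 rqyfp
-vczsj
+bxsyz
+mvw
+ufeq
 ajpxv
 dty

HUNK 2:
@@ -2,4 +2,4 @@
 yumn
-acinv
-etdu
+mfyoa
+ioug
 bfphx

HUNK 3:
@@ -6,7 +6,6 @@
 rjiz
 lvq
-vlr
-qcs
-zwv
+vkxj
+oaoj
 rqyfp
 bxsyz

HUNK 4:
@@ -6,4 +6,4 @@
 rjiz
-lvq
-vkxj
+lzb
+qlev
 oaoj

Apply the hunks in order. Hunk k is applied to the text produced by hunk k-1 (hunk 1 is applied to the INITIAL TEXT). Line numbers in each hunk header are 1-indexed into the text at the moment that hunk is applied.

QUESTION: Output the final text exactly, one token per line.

Hunk 1: at line 10 remove [vczsj] add [bxsyz,mvw,ufeq] -> 16 lines: lhggk yumn acinv etdu bfphx rjiz lvq vlr qcs zwv rqyfp bxsyz mvw ufeq ajpxv dty
Hunk 2: at line 2 remove [acinv,etdu] add [mfyoa,ioug] -> 16 lines: lhggk yumn mfyoa ioug bfphx rjiz lvq vlr qcs zwv rqyfp bxsyz mvw ufeq ajpxv dty
Hunk 3: at line 6 remove [vlr,qcs,zwv] add [vkxj,oaoj] -> 15 lines: lhggk yumn mfyoa ioug bfphx rjiz lvq vkxj oaoj rqyfp bxsyz mvw ufeq ajpxv dty
Hunk 4: at line 6 remove [lvq,vkxj] add [lzb,qlev] -> 15 lines: lhggk yumn mfyoa ioug bfphx rjiz lzb qlev oaoj rqyfp bxsyz mvw ufeq ajpxv dty

Answer: lhggk
yumn
mfyoa
ioug
bfphx
rjiz
lzb
qlev
oaoj
rqyfp
bxsyz
mvw
ufeq
ajpxv
dty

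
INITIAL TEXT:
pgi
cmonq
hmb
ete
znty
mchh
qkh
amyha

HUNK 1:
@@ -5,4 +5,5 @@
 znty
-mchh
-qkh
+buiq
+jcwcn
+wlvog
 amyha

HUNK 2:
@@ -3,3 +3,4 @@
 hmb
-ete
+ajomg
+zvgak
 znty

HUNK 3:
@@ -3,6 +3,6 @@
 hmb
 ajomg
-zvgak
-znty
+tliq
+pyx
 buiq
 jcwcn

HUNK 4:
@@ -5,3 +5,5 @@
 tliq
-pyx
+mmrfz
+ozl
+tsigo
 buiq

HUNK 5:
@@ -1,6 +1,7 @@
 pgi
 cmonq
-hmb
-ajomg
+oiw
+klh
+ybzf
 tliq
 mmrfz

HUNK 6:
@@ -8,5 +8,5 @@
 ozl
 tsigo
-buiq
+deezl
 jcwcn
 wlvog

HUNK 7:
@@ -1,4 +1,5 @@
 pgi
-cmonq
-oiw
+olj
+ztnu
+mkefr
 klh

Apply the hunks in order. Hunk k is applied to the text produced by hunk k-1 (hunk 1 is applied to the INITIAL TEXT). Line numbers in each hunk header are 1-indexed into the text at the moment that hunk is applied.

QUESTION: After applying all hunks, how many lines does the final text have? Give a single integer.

Answer: 14

Derivation:
Hunk 1: at line 5 remove [mchh,qkh] add [buiq,jcwcn,wlvog] -> 9 lines: pgi cmonq hmb ete znty buiq jcwcn wlvog amyha
Hunk 2: at line 3 remove [ete] add [ajomg,zvgak] -> 10 lines: pgi cmonq hmb ajomg zvgak znty buiq jcwcn wlvog amyha
Hunk 3: at line 3 remove [zvgak,znty] add [tliq,pyx] -> 10 lines: pgi cmonq hmb ajomg tliq pyx buiq jcwcn wlvog amyha
Hunk 4: at line 5 remove [pyx] add [mmrfz,ozl,tsigo] -> 12 lines: pgi cmonq hmb ajomg tliq mmrfz ozl tsigo buiq jcwcn wlvog amyha
Hunk 5: at line 1 remove [hmb,ajomg] add [oiw,klh,ybzf] -> 13 lines: pgi cmonq oiw klh ybzf tliq mmrfz ozl tsigo buiq jcwcn wlvog amyha
Hunk 6: at line 8 remove [buiq] add [deezl] -> 13 lines: pgi cmonq oiw klh ybzf tliq mmrfz ozl tsigo deezl jcwcn wlvog amyha
Hunk 7: at line 1 remove [cmonq,oiw] add [olj,ztnu,mkefr] -> 14 lines: pgi olj ztnu mkefr klh ybzf tliq mmrfz ozl tsigo deezl jcwcn wlvog amyha
Final line count: 14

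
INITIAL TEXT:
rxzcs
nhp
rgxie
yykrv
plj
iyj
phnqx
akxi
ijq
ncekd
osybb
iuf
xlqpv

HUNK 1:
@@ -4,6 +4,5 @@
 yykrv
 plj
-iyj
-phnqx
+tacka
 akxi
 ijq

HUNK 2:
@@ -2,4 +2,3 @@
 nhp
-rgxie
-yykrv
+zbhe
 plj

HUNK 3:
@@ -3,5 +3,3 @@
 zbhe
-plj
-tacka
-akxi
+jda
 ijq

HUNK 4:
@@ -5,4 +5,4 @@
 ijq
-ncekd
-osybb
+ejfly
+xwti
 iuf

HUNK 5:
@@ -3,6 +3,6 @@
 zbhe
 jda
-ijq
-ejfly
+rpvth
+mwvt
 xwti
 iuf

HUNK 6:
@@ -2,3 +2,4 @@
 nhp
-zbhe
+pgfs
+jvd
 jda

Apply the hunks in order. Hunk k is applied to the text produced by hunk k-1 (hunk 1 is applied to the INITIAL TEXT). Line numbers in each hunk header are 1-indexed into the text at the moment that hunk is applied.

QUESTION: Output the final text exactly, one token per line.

Hunk 1: at line 4 remove [iyj,phnqx] add [tacka] -> 12 lines: rxzcs nhp rgxie yykrv plj tacka akxi ijq ncekd osybb iuf xlqpv
Hunk 2: at line 2 remove [rgxie,yykrv] add [zbhe] -> 11 lines: rxzcs nhp zbhe plj tacka akxi ijq ncekd osybb iuf xlqpv
Hunk 3: at line 3 remove [plj,tacka,akxi] add [jda] -> 9 lines: rxzcs nhp zbhe jda ijq ncekd osybb iuf xlqpv
Hunk 4: at line 5 remove [ncekd,osybb] add [ejfly,xwti] -> 9 lines: rxzcs nhp zbhe jda ijq ejfly xwti iuf xlqpv
Hunk 5: at line 3 remove [ijq,ejfly] add [rpvth,mwvt] -> 9 lines: rxzcs nhp zbhe jda rpvth mwvt xwti iuf xlqpv
Hunk 6: at line 2 remove [zbhe] add [pgfs,jvd] -> 10 lines: rxzcs nhp pgfs jvd jda rpvth mwvt xwti iuf xlqpv

Answer: rxzcs
nhp
pgfs
jvd
jda
rpvth
mwvt
xwti
iuf
xlqpv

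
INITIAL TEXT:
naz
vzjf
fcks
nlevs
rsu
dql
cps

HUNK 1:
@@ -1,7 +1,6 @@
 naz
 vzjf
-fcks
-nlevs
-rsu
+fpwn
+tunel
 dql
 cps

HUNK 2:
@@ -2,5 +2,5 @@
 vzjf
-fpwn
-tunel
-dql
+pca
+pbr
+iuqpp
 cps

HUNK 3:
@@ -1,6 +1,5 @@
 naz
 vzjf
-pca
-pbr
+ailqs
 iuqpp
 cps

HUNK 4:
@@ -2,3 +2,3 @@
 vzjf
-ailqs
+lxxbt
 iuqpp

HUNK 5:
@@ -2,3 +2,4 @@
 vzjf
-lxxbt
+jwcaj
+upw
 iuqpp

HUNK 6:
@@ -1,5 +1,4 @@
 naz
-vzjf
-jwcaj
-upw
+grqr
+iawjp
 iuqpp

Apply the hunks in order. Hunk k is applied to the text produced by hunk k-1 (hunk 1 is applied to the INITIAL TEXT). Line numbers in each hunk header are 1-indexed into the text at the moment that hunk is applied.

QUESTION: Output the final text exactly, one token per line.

Answer: naz
grqr
iawjp
iuqpp
cps

Derivation:
Hunk 1: at line 1 remove [fcks,nlevs,rsu] add [fpwn,tunel] -> 6 lines: naz vzjf fpwn tunel dql cps
Hunk 2: at line 2 remove [fpwn,tunel,dql] add [pca,pbr,iuqpp] -> 6 lines: naz vzjf pca pbr iuqpp cps
Hunk 3: at line 1 remove [pca,pbr] add [ailqs] -> 5 lines: naz vzjf ailqs iuqpp cps
Hunk 4: at line 2 remove [ailqs] add [lxxbt] -> 5 lines: naz vzjf lxxbt iuqpp cps
Hunk 5: at line 2 remove [lxxbt] add [jwcaj,upw] -> 6 lines: naz vzjf jwcaj upw iuqpp cps
Hunk 6: at line 1 remove [vzjf,jwcaj,upw] add [grqr,iawjp] -> 5 lines: naz grqr iawjp iuqpp cps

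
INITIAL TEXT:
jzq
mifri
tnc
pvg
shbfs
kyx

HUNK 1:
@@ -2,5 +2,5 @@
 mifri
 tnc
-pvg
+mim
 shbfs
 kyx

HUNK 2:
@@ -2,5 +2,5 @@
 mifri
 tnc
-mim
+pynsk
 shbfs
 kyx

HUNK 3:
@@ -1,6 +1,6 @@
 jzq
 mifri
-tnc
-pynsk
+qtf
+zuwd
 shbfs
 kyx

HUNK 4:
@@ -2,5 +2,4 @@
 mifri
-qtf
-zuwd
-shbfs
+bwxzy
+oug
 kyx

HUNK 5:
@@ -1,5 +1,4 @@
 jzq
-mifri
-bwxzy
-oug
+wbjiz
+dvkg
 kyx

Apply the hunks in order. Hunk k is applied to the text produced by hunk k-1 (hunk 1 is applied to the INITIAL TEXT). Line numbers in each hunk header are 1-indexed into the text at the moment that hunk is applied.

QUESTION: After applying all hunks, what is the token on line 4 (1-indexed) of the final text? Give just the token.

Answer: kyx

Derivation:
Hunk 1: at line 2 remove [pvg] add [mim] -> 6 lines: jzq mifri tnc mim shbfs kyx
Hunk 2: at line 2 remove [mim] add [pynsk] -> 6 lines: jzq mifri tnc pynsk shbfs kyx
Hunk 3: at line 1 remove [tnc,pynsk] add [qtf,zuwd] -> 6 lines: jzq mifri qtf zuwd shbfs kyx
Hunk 4: at line 2 remove [qtf,zuwd,shbfs] add [bwxzy,oug] -> 5 lines: jzq mifri bwxzy oug kyx
Hunk 5: at line 1 remove [mifri,bwxzy,oug] add [wbjiz,dvkg] -> 4 lines: jzq wbjiz dvkg kyx
Final line 4: kyx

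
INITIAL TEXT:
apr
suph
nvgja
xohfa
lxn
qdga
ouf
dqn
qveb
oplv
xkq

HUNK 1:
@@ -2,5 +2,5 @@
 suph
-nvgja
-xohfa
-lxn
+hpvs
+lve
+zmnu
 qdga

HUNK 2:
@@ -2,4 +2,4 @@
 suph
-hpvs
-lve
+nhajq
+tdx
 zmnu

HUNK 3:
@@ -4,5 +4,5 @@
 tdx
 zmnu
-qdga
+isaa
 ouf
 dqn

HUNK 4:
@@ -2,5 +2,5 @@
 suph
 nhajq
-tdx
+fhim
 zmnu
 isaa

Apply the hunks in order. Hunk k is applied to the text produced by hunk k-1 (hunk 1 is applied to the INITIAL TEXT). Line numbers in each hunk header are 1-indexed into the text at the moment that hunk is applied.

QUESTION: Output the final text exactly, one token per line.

Answer: apr
suph
nhajq
fhim
zmnu
isaa
ouf
dqn
qveb
oplv
xkq

Derivation:
Hunk 1: at line 2 remove [nvgja,xohfa,lxn] add [hpvs,lve,zmnu] -> 11 lines: apr suph hpvs lve zmnu qdga ouf dqn qveb oplv xkq
Hunk 2: at line 2 remove [hpvs,lve] add [nhajq,tdx] -> 11 lines: apr suph nhajq tdx zmnu qdga ouf dqn qveb oplv xkq
Hunk 3: at line 4 remove [qdga] add [isaa] -> 11 lines: apr suph nhajq tdx zmnu isaa ouf dqn qveb oplv xkq
Hunk 4: at line 2 remove [tdx] add [fhim] -> 11 lines: apr suph nhajq fhim zmnu isaa ouf dqn qveb oplv xkq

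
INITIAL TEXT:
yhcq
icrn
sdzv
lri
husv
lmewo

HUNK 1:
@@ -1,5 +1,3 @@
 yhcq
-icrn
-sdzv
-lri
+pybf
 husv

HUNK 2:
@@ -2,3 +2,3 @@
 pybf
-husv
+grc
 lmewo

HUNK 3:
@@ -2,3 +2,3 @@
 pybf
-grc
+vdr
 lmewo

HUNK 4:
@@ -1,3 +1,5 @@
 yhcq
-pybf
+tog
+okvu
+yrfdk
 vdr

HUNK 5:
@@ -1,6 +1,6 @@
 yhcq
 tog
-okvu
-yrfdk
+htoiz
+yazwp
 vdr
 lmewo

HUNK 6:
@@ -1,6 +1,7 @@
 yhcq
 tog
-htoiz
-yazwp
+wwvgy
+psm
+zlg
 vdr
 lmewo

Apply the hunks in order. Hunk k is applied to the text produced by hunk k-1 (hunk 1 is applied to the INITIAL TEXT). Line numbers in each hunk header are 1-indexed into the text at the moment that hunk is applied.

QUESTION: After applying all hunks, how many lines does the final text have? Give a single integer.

Answer: 7

Derivation:
Hunk 1: at line 1 remove [icrn,sdzv,lri] add [pybf] -> 4 lines: yhcq pybf husv lmewo
Hunk 2: at line 2 remove [husv] add [grc] -> 4 lines: yhcq pybf grc lmewo
Hunk 3: at line 2 remove [grc] add [vdr] -> 4 lines: yhcq pybf vdr lmewo
Hunk 4: at line 1 remove [pybf] add [tog,okvu,yrfdk] -> 6 lines: yhcq tog okvu yrfdk vdr lmewo
Hunk 5: at line 1 remove [okvu,yrfdk] add [htoiz,yazwp] -> 6 lines: yhcq tog htoiz yazwp vdr lmewo
Hunk 6: at line 1 remove [htoiz,yazwp] add [wwvgy,psm,zlg] -> 7 lines: yhcq tog wwvgy psm zlg vdr lmewo
Final line count: 7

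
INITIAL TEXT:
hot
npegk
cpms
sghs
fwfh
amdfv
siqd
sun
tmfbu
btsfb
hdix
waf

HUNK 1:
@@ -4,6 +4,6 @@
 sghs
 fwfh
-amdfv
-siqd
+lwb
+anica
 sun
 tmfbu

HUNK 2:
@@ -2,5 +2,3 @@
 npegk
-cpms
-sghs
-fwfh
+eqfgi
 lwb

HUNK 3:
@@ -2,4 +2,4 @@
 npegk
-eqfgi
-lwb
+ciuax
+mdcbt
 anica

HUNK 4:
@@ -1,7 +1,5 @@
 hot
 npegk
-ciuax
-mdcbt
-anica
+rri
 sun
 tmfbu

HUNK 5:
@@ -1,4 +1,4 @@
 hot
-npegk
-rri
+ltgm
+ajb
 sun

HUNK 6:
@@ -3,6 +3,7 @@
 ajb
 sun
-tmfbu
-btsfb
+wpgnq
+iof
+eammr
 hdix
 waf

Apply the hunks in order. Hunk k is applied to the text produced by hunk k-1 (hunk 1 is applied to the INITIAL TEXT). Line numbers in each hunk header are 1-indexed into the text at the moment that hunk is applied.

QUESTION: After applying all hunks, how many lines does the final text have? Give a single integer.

Hunk 1: at line 4 remove [amdfv,siqd] add [lwb,anica] -> 12 lines: hot npegk cpms sghs fwfh lwb anica sun tmfbu btsfb hdix waf
Hunk 2: at line 2 remove [cpms,sghs,fwfh] add [eqfgi] -> 10 lines: hot npegk eqfgi lwb anica sun tmfbu btsfb hdix waf
Hunk 3: at line 2 remove [eqfgi,lwb] add [ciuax,mdcbt] -> 10 lines: hot npegk ciuax mdcbt anica sun tmfbu btsfb hdix waf
Hunk 4: at line 1 remove [ciuax,mdcbt,anica] add [rri] -> 8 lines: hot npegk rri sun tmfbu btsfb hdix waf
Hunk 5: at line 1 remove [npegk,rri] add [ltgm,ajb] -> 8 lines: hot ltgm ajb sun tmfbu btsfb hdix waf
Hunk 6: at line 3 remove [tmfbu,btsfb] add [wpgnq,iof,eammr] -> 9 lines: hot ltgm ajb sun wpgnq iof eammr hdix waf
Final line count: 9

Answer: 9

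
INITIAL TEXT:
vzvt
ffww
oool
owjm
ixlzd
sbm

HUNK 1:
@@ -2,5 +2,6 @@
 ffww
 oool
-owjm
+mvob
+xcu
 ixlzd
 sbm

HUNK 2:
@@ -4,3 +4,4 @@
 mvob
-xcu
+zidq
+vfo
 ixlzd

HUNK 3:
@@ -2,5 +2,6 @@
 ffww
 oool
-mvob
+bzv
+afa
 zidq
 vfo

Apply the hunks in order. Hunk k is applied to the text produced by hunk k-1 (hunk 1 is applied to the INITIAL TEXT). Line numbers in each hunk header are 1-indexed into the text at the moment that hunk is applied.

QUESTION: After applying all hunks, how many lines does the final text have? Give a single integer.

Answer: 9

Derivation:
Hunk 1: at line 2 remove [owjm] add [mvob,xcu] -> 7 lines: vzvt ffww oool mvob xcu ixlzd sbm
Hunk 2: at line 4 remove [xcu] add [zidq,vfo] -> 8 lines: vzvt ffww oool mvob zidq vfo ixlzd sbm
Hunk 3: at line 2 remove [mvob] add [bzv,afa] -> 9 lines: vzvt ffww oool bzv afa zidq vfo ixlzd sbm
Final line count: 9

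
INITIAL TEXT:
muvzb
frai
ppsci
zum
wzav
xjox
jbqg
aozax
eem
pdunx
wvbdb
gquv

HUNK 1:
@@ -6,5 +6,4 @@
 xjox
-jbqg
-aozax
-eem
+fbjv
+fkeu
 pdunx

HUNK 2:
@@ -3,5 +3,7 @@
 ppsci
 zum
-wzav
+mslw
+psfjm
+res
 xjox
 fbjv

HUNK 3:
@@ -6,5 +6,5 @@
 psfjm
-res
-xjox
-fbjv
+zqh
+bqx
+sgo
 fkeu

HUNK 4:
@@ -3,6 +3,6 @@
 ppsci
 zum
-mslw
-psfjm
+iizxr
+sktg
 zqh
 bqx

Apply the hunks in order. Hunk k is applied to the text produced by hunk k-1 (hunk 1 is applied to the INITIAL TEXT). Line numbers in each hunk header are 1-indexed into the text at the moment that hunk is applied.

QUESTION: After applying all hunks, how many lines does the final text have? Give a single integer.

Answer: 13

Derivation:
Hunk 1: at line 6 remove [jbqg,aozax,eem] add [fbjv,fkeu] -> 11 lines: muvzb frai ppsci zum wzav xjox fbjv fkeu pdunx wvbdb gquv
Hunk 2: at line 3 remove [wzav] add [mslw,psfjm,res] -> 13 lines: muvzb frai ppsci zum mslw psfjm res xjox fbjv fkeu pdunx wvbdb gquv
Hunk 3: at line 6 remove [res,xjox,fbjv] add [zqh,bqx,sgo] -> 13 lines: muvzb frai ppsci zum mslw psfjm zqh bqx sgo fkeu pdunx wvbdb gquv
Hunk 4: at line 3 remove [mslw,psfjm] add [iizxr,sktg] -> 13 lines: muvzb frai ppsci zum iizxr sktg zqh bqx sgo fkeu pdunx wvbdb gquv
Final line count: 13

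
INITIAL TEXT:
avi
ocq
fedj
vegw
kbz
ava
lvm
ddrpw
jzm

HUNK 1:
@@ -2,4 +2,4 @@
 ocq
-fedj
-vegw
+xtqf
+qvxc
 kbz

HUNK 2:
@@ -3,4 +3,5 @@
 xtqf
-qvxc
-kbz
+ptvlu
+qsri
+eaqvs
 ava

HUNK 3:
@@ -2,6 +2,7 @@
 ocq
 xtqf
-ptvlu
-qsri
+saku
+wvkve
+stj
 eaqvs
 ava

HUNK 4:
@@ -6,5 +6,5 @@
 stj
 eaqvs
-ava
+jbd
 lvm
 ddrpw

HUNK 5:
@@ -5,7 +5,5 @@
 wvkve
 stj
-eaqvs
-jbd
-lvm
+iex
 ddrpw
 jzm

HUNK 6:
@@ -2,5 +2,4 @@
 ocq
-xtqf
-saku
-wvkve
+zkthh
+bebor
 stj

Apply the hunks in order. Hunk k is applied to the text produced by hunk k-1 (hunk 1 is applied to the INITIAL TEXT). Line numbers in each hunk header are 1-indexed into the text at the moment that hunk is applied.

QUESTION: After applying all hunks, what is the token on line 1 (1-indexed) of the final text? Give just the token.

Hunk 1: at line 2 remove [fedj,vegw] add [xtqf,qvxc] -> 9 lines: avi ocq xtqf qvxc kbz ava lvm ddrpw jzm
Hunk 2: at line 3 remove [qvxc,kbz] add [ptvlu,qsri,eaqvs] -> 10 lines: avi ocq xtqf ptvlu qsri eaqvs ava lvm ddrpw jzm
Hunk 3: at line 2 remove [ptvlu,qsri] add [saku,wvkve,stj] -> 11 lines: avi ocq xtqf saku wvkve stj eaqvs ava lvm ddrpw jzm
Hunk 4: at line 6 remove [ava] add [jbd] -> 11 lines: avi ocq xtqf saku wvkve stj eaqvs jbd lvm ddrpw jzm
Hunk 5: at line 5 remove [eaqvs,jbd,lvm] add [iex] -> 9 lines: avi ocq xtqf saku wvkve stj iex ddrpw jzm
Hunk 6: at line 2 remove [xtqf,saku,wvkve] add [zkthh,bebor] -> 8 lines: avi ocq zkthh bebor stj iex ddrpw jzm
Final line 1: avi

Answer: avi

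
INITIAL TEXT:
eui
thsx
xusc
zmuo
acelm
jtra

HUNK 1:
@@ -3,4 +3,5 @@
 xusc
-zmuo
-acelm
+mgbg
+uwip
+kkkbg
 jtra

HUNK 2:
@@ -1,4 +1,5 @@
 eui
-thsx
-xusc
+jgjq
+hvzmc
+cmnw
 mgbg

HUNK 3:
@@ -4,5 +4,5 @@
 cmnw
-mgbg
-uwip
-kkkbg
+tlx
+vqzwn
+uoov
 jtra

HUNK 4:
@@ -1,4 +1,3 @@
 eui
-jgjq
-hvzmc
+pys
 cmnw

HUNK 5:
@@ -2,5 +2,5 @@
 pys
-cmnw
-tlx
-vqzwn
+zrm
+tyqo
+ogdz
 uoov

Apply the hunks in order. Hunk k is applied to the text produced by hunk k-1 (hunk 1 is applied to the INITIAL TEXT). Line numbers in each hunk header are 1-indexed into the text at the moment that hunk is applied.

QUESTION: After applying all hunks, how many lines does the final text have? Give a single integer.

Hunk 1: at line 3 remove [zmuo,acelm] add [mgbg,uwip,kkkbg] -> 7 lines: eui thsx xusc mgbg uwip kkkbg jtra
Hunk 2: at line 1 remove [thsx,xusc] add [jgjq,hvzmc,cmnw] -> 8 lines: eui jgjq hvzmc cmnw mgbg uwip kkkbg jtra
Hunk 3: at line 4 remove [mgbg,uwip,kkkbg] add [tlx,vqzwn,uoov] -> 8 lines: eui jgjq hvzmc cmnw tlx vqzwn uoov jtra
Hunk 4: at line 1 remove [jgjq,hvzmc] add [pys] -> 7 lines: eui pys cmnw tlx vqzwn uoov jtra
Hunk 5: at line 2 remove [cmnw,tlx,vqzwn] add [zrm,tyqo,ogdz] -> 7 lines: eui pys zrm tyqo ogdz uoov jtra
Final line count: 7

Answer: 7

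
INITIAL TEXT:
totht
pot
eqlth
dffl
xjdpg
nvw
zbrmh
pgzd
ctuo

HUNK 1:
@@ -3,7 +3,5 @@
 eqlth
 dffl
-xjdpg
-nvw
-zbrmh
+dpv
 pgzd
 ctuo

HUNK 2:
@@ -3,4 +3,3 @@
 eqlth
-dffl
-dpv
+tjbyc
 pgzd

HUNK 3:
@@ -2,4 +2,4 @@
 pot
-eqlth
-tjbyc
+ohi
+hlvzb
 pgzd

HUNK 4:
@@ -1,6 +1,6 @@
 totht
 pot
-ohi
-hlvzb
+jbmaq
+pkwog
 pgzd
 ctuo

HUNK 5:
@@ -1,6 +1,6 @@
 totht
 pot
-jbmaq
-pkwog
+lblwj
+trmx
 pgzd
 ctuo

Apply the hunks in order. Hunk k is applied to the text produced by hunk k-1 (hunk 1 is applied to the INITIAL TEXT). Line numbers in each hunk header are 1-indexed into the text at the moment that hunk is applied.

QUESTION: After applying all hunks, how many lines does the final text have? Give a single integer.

Hunk 1: at line 3 remove [xjdpg,nvw,zbrmh] add [dpv] -> 7 lines: totht pot eqlth dffl dpv pgzd ctuo
Hunk 2: at line 3 remove [dffl,dpv] add [tjbyc] -> 6 lines: totht pot eqlth tjbyc pgzd ctuo
Hunk 3: at line 2 remove [eqlth,tjbyc] add [ohi,hlvzb] -> 6 lines: totht pot ohi hlvzb pgzd ctuo
Hunk 4: at line 1 remove [ohi,hlvzb] add [jbmaq,pkwog] -> 6 lines: totht pot jbmaq pkwog pgzd ctuo
Hunk 5: at line 1 remove [jbmaq,pkwog] add [lblwj,trmx] -> 6 lines: totht pot lblwj trmx pgzd ctuo
Final line count: 6

Answer: 6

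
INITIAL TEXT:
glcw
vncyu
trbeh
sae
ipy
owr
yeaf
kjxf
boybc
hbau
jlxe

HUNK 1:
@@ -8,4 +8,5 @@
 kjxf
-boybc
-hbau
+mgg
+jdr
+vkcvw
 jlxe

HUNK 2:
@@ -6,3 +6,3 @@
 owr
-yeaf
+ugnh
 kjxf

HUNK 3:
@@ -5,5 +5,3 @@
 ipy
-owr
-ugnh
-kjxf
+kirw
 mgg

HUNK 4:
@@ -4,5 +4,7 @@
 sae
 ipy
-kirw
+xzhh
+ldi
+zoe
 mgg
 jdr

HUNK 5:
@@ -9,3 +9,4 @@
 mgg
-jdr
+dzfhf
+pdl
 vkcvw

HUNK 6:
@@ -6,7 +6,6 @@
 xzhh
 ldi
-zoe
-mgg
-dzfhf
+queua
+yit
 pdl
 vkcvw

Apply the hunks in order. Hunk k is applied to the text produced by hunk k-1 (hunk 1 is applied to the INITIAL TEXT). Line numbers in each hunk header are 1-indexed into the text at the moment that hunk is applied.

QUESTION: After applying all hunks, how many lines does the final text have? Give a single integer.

Hunk 1: at line 8 remove [boybc,hbau] add [mgg,jdr,vkcvw] -> 12 lines: glcw vncyu trbeh sae ipy owr yeaf kjxf mgg jdr vkcvw jlxe
Hunk 2: at line 6 remove [yeaf] add [ugnh] -> 12 lines: glcw vncyu trbeh sae ipy owr ugnh kjxf mgg jdr vkcvw jlxe
Hunk 3: at line 5 remove [owr,ugnh,kjxf] add [kirw] -> 10 lines: glcw vncyu trbeh sae ipy kirw mgg jdr vkcvw jlxe
Hunk 4: at line 4 remove [kirw] add [xzhh,ldi,zoe] -> 12 lines: glcw vncyu trbeh sae ipy xzhh ldi zoe mgg jdr vkcvw jlxe
Hunk 5: at line 9 remove [jdr] add [dzfhf,pdl] -> 13 lines: glcw vncyu trbeh sae ipy xzhh ldi zoe mgg dzfhf pdl vkcvw jlxe
Hunk 6: at line 6 remove [zoe,mgg,dzfhf] add [queua,yit] -> 12 lines: glcw vncyu trbeh sae ipy xzhh ldi queua yit pdl vkcvw jlxe
Final line count: 12

Answer: 12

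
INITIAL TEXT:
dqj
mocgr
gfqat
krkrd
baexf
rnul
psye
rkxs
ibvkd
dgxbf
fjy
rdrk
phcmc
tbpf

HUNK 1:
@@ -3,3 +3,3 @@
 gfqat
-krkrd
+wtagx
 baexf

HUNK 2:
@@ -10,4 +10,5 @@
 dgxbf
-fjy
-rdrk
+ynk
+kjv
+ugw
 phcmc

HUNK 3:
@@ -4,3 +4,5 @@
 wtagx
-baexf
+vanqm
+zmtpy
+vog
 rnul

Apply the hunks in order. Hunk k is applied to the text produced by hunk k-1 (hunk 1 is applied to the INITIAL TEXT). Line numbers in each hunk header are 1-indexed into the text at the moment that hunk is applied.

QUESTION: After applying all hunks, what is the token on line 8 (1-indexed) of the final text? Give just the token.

Hunk 1: at line 3 remove [krkrd] add [wtagx] -> 14 lines: dqj mocgr gfqat wtagx baexf rnul psye rkxs ibvkd dgxbf fjy rdrk phcmc tbpf
Hunk 2: at line 10 remove [fjy,rdrk] add [ynk,kjv,ugw] -> 15 lines: dqj mocgr gfqat wtagx baexf rnul psye rkxs ibvkd dgxbf ynk kjv ugw phcmc tbpf
Hunk 3: at line 4 remove [baexf] add [vanqm,zmtpy,vog] -> 17 lines: dqj mocgr gfqat wtagx vanqm zmtpy vog rnul psye rkxs ibvkd dgxbf ynk kjv ugw phcmc tbpf
Final line 8: rnul

Answer: rnul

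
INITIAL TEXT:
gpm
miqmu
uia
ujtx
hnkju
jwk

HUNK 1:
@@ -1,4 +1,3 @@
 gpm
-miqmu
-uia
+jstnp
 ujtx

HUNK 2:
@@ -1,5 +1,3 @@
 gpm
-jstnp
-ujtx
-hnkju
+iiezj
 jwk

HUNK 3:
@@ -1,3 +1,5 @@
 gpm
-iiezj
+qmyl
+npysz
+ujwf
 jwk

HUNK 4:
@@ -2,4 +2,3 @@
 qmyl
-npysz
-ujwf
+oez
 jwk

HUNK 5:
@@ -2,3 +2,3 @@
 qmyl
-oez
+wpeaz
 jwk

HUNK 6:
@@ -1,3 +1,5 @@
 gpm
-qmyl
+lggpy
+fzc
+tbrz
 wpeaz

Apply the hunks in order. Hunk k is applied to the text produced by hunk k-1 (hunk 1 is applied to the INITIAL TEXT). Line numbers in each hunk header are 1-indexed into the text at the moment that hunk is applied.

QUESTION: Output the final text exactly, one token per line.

Answer: gpm
lggpy
fzc
tbrz
wpeaz
jwk

Derivation:
Hunk 1: at line 1 remove [miqmu,uia] add [jstnp] -> 5 lines: gpm jstnp ujtx hnkju jwk
Hunk 2: at line 1 remove [jstnp,ujtx,hnkju] add [iiezj] -> 3 lines: gpm iiezj jwk
Hunk 3: at line 1 remove [iiezj] add [qmyl,npysz,ujwf] -> 5 lines: gpm qmyl npysz ujwf jwk
Hunk 4: at line 2 remove [npysz,ujwf] add [oez] -> 4 lines: gpm qmyl oez jwk
Hunk 5: at line 2 remove [oez] add [wpeaz] -> 4 lines: gpm qmyl wpeaz jwk
Hunk 6: at line 1 remove [qmyl] add [lggpy,fzc,tbrz] -> 6 lines: gpm lggpy fzc tbrz wpeaz jwk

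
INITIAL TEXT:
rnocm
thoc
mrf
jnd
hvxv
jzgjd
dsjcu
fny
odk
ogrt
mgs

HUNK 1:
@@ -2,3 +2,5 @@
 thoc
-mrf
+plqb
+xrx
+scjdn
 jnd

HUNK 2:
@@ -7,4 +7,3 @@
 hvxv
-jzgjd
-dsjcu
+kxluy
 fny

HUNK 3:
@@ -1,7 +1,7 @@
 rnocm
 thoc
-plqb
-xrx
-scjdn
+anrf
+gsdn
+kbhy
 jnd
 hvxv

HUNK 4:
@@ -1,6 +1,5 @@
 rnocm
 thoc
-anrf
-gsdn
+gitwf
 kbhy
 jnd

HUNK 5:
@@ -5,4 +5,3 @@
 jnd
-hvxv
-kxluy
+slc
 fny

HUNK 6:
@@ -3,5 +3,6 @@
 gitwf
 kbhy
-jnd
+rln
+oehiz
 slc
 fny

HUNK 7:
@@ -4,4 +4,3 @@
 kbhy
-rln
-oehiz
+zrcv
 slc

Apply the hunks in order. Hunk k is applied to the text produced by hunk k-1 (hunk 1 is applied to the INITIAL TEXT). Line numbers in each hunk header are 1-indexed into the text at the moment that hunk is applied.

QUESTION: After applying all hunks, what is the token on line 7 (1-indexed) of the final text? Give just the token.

Answer: fny

Derivation:
Hunk 1: at line 2 remove [mrf] add [plqb,xrx,scjdn] -> 13 lines: rnocm thoc plqb xrx scjdn jnd hvxv jzgjd dsjcu fny odk ogrt mgs
Hunk 2: at line 7 remove [jzgjd,dsjcu] add [kxluy] -> 12 lines: rnocm thoc plqb xrx scjdn jnd hvxv kxluy fny odk ogrt mgs
Hunk 3: at line 1 remove [plqb,xrx,scjdn] add [anrf,gsdn,kbhy] -> 12 lines: rnocm thoc anrf gsdn kbhy jnd hvxv kxluy fny odk ogrt mgs
Hunk 4: at line 1 remove [anrf,gsdn] add [gitwf] -> 11 lines: rnocm thoc gitwf kbhy jnd hvxv kxluy fny odk ogrt mgs
Hunk 5: at line 5 remove [hvxv,kxluy] add [slc] -> 10 lines: rnocm thoc gitwf kbhy jnd slc fny odk ogrt mgs
Hunk 6: at line 3 remove [jnd] add [rln,oehiz] -> 11 lines: rnocm thoc gitwf kbhy rln oehiz slc fny odk ogrt mgs
Hunk 7: at line 4 remove [rln,oehiz] add [zrcv] -> 10 lines: rnocm thoc gitwf kbhy zrcv slc fny odk ogrt mgs
Final line 7: fny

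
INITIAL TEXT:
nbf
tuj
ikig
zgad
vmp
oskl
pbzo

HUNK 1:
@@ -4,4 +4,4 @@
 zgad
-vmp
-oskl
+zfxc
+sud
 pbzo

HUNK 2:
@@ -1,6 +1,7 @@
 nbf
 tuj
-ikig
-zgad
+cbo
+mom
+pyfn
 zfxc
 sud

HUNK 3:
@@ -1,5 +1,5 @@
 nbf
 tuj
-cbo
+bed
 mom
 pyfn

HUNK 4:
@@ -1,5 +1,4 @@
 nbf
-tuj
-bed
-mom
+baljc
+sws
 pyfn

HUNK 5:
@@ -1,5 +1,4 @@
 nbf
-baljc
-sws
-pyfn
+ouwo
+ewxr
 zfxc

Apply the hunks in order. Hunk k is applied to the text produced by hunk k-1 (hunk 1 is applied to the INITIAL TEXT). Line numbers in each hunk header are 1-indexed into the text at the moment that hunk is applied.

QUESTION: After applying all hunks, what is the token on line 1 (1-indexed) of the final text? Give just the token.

Hunk 1: at line 4 remove [vmp,oskl] add [zfxc,sud] -> 7 lines: nbf tuj ikig zgad zfxc sud pbzo
Hunk 2: at line 1 remove [ikig,zgad] add [cbo,mom,pyfn] -> 8 lines: nbf tuj cbo mom pyfn zfxc sud pbzo
Hunk 3: at line 1 remove [cbo] add [bed] -> 8 lines: nbf tuj bed mom pyfn zfxc sud pbzo
Hunk 4: at line 1 remove [tuj,bed,mom] add [baljc,sws] -> 7 lines: nbf baljc sws pyfn zfxc sud pbzo
Hunk 5: at line 1 remove [baljc,sws,pyfn] add [ouwo,ewxr] -> 6 lines: nbf ouwo ewxr zfxc sud pbzo
Final line 1: nbf

Answer: nbf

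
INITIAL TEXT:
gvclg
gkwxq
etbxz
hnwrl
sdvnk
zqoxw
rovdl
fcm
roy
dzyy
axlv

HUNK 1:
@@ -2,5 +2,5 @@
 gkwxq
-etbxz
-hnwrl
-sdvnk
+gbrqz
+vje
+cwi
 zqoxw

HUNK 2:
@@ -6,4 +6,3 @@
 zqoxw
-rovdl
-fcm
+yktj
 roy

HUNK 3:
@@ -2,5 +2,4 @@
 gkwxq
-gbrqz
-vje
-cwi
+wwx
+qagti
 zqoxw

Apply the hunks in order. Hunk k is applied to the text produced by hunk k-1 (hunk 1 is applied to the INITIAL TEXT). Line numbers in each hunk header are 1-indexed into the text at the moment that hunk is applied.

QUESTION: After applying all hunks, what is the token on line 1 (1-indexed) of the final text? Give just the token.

Answer: gvclg

Derivation:
Hunk 1: at line 2 remove [etbxz,hnwrl,sdvnk] add [gbrqz,vje,cwi] -> 11 lines: gvclg gkwxq gbrqz vje cwi zqoxw rovdl fcm roy dzyy axlv
Hunk 2: at line 6 remove [rovdl,fcm] add [yktj] -> 10 lines: gvclg gkwxq gbrqz vje cwi zqoxw yktj roy dzyy axlv
Hunk 3: at line 2 remove [gbrqz,vje,cwi] add [wwx,qagti] -> 9 lines: gvclg gkwxq wwx qagti zqoxw yktj roy dzyy axlv
Final line 1: gvclg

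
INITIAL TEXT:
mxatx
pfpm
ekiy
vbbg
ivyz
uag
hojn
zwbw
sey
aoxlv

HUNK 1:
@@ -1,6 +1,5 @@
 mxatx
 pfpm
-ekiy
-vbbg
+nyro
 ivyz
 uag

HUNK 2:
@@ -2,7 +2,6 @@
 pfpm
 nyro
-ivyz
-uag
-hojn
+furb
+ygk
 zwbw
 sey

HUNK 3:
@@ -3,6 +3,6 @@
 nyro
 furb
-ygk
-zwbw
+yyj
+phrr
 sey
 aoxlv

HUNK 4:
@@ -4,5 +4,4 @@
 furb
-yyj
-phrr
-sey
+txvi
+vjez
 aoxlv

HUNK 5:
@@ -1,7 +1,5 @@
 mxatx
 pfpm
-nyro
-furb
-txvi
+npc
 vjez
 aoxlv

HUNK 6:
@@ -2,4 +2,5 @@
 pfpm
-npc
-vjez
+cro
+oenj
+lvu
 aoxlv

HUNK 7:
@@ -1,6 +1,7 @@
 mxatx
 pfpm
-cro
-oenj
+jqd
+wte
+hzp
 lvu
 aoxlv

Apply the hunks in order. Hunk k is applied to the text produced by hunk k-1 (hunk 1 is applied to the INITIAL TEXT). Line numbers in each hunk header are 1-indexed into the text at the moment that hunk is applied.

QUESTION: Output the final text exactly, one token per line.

Answer: mxatx
pfpm
jqd
wte
hzp
lvu
aoxlv

Derivation:
Hunk 1: at line 1 remove [ekiy,vbbg] add [nyro] -> 9 lines: mxatx pfpm nyro ivyz uag hojn zwbw sey aoxlv
Hunk 2: at line 2 remove [ivyz,uag,hojn] add [furb,ygk] -> 8 lines: mxatx pfpm nyro furb ygk zwbw sey aoxlv
Hunk 3: at line 3 remove [ygk,zwbw] add [yyj,phrr] -> 8 lines: mxatx pfpm nyro furb yyj phrr sey aoxlv
Hunk 4: at line 4 remove [yyj,phrr,sey] add [txvi,vjez] -> 7 lines: mxatx pfpm nyro furb txvi vjez aoxlv
Hunk 5: at line 1 remove [nyro,furb,txvi] add [npc] -> 5 lines: mxatx pfpm npc vjez aoxlv
Hunk 6: at line 2 remove [npc,vjez] add [cro,oenj,lvu] -> 6 lines: mxatx pfpm cro oenj lvu aoxlv
Hunk 7: at line 1 remove [cro,oenj] add [jqd,wte,hzp] -> 7 lines: mxatx pfpm jqd wte hzp lvu aoxlv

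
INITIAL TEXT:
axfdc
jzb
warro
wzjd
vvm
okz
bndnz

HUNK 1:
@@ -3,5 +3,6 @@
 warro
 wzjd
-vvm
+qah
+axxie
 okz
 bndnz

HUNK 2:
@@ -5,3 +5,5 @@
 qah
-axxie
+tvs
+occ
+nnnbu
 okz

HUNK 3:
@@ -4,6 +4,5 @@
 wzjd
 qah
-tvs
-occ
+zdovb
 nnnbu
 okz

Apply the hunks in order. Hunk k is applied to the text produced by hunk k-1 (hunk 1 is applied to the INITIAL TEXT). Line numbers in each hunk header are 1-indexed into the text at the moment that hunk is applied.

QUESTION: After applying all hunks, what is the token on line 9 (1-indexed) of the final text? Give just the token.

Hunk 1: at line 3 remove [vvm] add [qah,axxie] -> 8 lines: axfdc jzb warro wzjd qah axxie okz bndnz
Hunk 2: at line 5 remove [axxie] add [tvs,occ,nnnbu] -> 10 lines: axfdc jzb warro wzjd qah tvs occ nnnbu okz bndnz
Hunk 3: at line 4 remove [tvs,occ] add [zdovb] -> 9 lines: axfdc jzb warro wzjd qah zdovb nnnbu okz bndnz
Final line 9: bndnz

Answer: bndnz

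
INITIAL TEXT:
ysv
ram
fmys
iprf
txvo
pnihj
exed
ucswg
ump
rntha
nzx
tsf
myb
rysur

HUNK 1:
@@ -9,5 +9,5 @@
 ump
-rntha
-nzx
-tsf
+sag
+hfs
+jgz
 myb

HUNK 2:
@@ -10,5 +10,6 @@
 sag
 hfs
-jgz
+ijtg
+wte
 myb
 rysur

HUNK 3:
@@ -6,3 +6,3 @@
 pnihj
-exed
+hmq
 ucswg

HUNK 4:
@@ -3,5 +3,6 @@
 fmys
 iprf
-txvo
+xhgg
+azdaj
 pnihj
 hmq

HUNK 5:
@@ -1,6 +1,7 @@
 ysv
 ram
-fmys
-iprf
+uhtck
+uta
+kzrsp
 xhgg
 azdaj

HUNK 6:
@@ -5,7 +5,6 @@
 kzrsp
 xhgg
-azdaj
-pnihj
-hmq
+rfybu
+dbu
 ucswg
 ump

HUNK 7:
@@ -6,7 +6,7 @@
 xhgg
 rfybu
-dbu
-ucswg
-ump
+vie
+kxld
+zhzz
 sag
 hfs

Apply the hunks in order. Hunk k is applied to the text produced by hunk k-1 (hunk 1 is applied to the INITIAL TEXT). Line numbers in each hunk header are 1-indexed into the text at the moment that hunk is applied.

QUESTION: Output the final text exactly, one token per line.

Answer: ysv
ram
uhtck
uta
kzrsp
xhgg
rfybu
vie
kxld
zhzz
sag
hfs
ijtg
wte
myb
rysur

Derivation:
Hunk 1: at line 9 remove [rntha,nzx,tsf] add [sag,hfs,jgz] -> 14 lines: ysv ram fmys iprf txvo pnihj exed ucswg ump sag hfs jgz myb rysur
Hunk 2: at line 10 remove [jgz] add [ijtg,wte] -> 15 lines: ysv ram fmys iprf txvo pnihj exed ucswg ump sag hfs ijtg wte myb rysur
Hunk 3: at line 6 remove [exed] add [hmq] -> 15 lines: ysv ram fmys iprf txvo pnihj hmq ucswg ump sag hfs ijtg wte myb rysur
Hunk 4: at line 3 remove [txvo] add [xhgg,azdaj] -> 16 lines: ysv ram fmys iprf xhgg azdaj pnihj hmq ucswg ump sag hfs ijtg wte myb rysur
Hunk 5: at line 1 remove [fmys,iprf] add [uhtck,uta,kzrsp] -> 17 lines: ysv ram uhtck uta kzrsp xhgg azdaj pnihj hmq ucswg ump sag hfs ijtg wte myb rysur
Hunk 6: at line 5 remove [azdaj,pnihj,hmq] add [rfybu,dbu] -> 16 lines: ysv ram uhtck uta kzrsp xhgg rfybu dbu ucswg ump sag hfs ijtg wte myb rysur
Hunk 7: at line 6 remove [dbu,ucswg,ump] add [vie,kxld,zhzz] -> 16 lines: ysv ram uhtck uta kzrsp xhgg rfybu vie kxld zhzz sag hfs ijtg wte myb rysur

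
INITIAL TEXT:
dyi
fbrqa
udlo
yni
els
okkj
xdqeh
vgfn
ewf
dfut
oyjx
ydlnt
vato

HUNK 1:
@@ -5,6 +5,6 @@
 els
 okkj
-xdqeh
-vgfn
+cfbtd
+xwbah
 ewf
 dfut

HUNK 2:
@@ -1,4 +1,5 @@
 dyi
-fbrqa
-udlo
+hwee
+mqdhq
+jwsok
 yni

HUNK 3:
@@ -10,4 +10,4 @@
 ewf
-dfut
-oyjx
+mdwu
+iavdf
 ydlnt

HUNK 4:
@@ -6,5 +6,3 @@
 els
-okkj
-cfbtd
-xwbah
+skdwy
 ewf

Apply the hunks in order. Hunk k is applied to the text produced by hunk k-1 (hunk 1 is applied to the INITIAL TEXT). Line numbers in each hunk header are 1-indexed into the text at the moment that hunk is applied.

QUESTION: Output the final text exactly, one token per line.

Hunk 1: at line 5 remove [xdqeh,vgfn] add [cfbtd,xwbah] -> 13 lines: dyi fbrqa udlo yni els okkj cfbtd xwbah ewf dfut oyjx ydlnt vato
Hunk 2: at line 1 remove [fbrqa,udlo] add [hwee,mqdhq,jwsok] -> 14 lines: dyi hwee mqdhq jwsok yni els okkj cfbtd xwbah ewf dfut oyjx ydlnt vato
Hunk 3: at line 10 remove [dfut,oyjx] add [mdwu,iavdf] -> 14 lines: dyi hwee mqdhq jwsok yni els okkj cfbtd xwbah ewf mdwu iavdf ydlnt vato
Hunk 4: at line 6 remove [okkj,cfbtd,xwbah] add [skdwy] -> 12 lines: dyi hwee mqdhq jwsok yni els skdwy ewf mdwu iavdf ydlnt vato

Answer: dyi
hwee
mqdhq
jwsok
yni
els
skdwy
ewf
mdwu
iavdf
ydlnt
vato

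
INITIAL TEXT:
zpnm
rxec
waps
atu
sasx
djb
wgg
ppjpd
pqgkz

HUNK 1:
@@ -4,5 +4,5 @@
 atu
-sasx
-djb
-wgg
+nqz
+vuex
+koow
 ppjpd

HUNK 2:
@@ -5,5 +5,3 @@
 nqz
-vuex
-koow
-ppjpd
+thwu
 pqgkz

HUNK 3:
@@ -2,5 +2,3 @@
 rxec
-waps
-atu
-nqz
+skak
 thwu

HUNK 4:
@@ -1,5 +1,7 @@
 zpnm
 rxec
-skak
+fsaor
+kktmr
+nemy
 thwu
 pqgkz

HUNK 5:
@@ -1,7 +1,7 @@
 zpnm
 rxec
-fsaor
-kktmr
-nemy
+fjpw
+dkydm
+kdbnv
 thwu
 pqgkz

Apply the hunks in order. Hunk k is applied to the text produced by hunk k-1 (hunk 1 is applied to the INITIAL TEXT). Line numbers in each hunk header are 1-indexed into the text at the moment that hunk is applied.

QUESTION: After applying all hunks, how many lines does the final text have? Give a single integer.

Hunk 1: at line 4 remove [sasx,djb,wgg] add [nqz,vuex,koow] -> 9 lines: zpnm rxec waps atu nqz vuex koow ppjpd pqgkz
Hunk 2: at line 5 remove [vuex,koow,ppjpd] add [thwu] -> 7 lines: zpnm rxec waps atu nqz thwu pqgkz
Hunk 3: at line 2 remove [waps,atu,nqz] add [skak] -> 5 lines: zpnm rxec skak thwu pqgkz
Hunk 4: at line 1 remove [skak] add [fsaor,kktmr,nemy] -> 7 lines: zpnm rxec fsaor kktmr nemy thwu pqgkz
Hunk 5: at line 1 remove [fsaor,kktmr,nemy] add [fjpw,dkydm,kdbnv] -> 7 lines: zpnm rxec fjpw dkydm kdbnv thwu pqgkz
Final line count: 7

Answer: 7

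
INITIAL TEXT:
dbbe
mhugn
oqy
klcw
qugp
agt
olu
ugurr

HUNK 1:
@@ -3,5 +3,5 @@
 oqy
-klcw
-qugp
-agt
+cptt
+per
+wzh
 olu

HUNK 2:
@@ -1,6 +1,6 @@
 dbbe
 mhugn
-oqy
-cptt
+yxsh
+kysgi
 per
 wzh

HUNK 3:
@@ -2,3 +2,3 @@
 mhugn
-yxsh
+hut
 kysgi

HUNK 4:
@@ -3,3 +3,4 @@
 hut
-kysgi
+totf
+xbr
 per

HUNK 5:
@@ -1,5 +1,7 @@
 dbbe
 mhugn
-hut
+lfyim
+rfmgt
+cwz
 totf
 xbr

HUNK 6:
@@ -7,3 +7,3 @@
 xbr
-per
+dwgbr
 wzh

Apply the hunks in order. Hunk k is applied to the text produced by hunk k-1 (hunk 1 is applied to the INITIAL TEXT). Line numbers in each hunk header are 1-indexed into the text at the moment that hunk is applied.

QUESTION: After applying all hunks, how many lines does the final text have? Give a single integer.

Answer: 11

Derivation:
Hunk 1: at line 3 remove [klcw,qugp,agt] add [cptt,per,wzh] -> 8 lines: dbbe mhugn oqy cptt per wzh olu ugurr
Hunk 2: at line 1 remove [oqy,cptt] add [yxsh,kysgi] -> 8 lines: dbbe mhugn yxsh kysgi per wzh olu ugurr
Hunk 3: at line 2 remove [yxsh] add [hut] -> 8 lines: dbbe mhugn hut kysgi per wzh olu ugurr
Hunk 4: at line 3 remove [kysgi] add [totf,xbr] -> 9 lines: dbbe mhugn hut totf xbr per wzh olu ugurr
Hunk 5: at line 1 remove [hut] add [lfyim,rfmgt,cwz] -> 11 lines: dbbe mhugn lfyim rfmgt cwz totf xbr per wzh olu ugurr
Hunk 6: at line 7 remove [per] add [dwgbr] -> 11 lines: dbbe mhugn lfyim rfmgt cwz totf xbr dwgbr wzh olu ugurr
Final line count: 11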